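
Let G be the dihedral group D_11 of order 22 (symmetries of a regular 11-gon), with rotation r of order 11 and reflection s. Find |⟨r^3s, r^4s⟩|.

22

|⟨r^3s⟩| = 2 and |⟨r^4s⟩| = 2, so |H| is a multiple of lcm(2, 2) = 2 and divides |G| = 22.
Closing {r^3s, r^4s} under the group operation gives all of G, so |H| = 22.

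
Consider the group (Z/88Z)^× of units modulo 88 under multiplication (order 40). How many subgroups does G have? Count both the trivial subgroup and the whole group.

32

|G| = 40, so by Lagrange every subgroup order divides 40. Divisors: 1, 2, 4, 5, 8, 10, 20, 40.
Subgroups by order — order 1: 1; order 2: 7; order 4: 7; order 5: 1; order 8: 1; order 10: 7; order 20: 7; order 40: 1.
Total: 1 + 7 + 7 + 1 + 1 + 7 + 7 + 1 = 32.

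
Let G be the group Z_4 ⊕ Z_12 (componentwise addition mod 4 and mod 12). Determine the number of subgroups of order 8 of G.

3

|G| = 48 and 8 | 48, so subgroups of order 8 are possible by Lagrange.
The subgroups of order 8 are: {(0,0), (0,3), (0,6), (0,9), (2,0), (2,3), (2,6), (2,9)}; {(0,0), (0,6), (1,0), (1,6), (2,0), (2,6), (3,0), (3,6)}; {(0,0), (0,6), (1,3), (1,9), (2,0), (2,6), (3,3), (3,9)}.
So G has 3 subgroups of order 8.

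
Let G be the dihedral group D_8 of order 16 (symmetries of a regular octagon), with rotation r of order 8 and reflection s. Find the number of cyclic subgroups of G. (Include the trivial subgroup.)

12

A cyclic subgroup of order d is generated by each of its φ(d) elements of order d, so the cyclic subgroups of order d number (#elements of order d)/φ(d).
Cyclic subgroups by order — order 1: 1; order 2: 9; order 4: 1; order 8: 1.
Total: 12.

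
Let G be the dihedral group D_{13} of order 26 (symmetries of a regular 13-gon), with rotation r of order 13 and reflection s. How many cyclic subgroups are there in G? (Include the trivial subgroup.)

15

Group the elements of G by the cyclic subgroup they generate; each cyclic subgroup of order d accounts for φ(d) elements.
Cyclic subgroups by order — order 1: 1; order 2: 13; order 13: 1.
Total: 15.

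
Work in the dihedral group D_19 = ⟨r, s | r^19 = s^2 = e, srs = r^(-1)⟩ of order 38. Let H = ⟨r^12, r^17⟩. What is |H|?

19

|⟨r^12⟩| = 19 and |⟨r^17⟩| = 19, so |H| is a multiple of lcm(19, 19) = 19 and divides |G| = 38.
Closing under the operation: H = {e, r, r^2, r^3, r^4, r^5, r^6, r^7, r^8, r^9, r^10, r^11, r^12, r^13, r^14, r^15, r^16, r^17, r^18}, so |H| = 19.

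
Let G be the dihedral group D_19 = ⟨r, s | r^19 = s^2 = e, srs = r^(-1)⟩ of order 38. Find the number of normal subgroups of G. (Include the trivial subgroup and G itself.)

G has 22 subgroups. Checking conjugation-invariance by order — order 1: 1/1 normal; order 2: 0/19 normal; order 19: 1/1 normal; order 38: 1/1 normal.
Total normal subgroups: 3.

3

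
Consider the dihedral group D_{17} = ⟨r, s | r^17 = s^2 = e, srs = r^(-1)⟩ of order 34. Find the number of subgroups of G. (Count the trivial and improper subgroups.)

|G| = 34, so by Lagrange every subgroup order divides 34. Divisors: 1, 2, 17, 34.
Subgroups by order — order 1: 1; order 2: 17; order 17: 1; order 34: 1.
Total: 1 + 17 + 1 + 1 = 20.

20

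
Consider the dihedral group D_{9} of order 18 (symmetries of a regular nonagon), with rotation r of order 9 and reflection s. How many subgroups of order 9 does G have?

|G| = 18 and 9 | 18, so subgroups of order 9 are possible by Lagrange.
The subgroups of order 9 are: {e, r, r^2, r^3, r^4, r^5, r^6, r^7, r^8}.
So G has 1 subgroup of order 9.

1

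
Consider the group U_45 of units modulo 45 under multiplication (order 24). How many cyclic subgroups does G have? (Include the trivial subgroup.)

Group the elements of G by the cyclic subgroup they generate; each cyclic subgroup of order d accounts for φ(d) elements.
Cyclic subgroups by order — order 1: 1; order 2: 3; order 3: 1; order 4: 2; order 6: 3; order 12: 2.
Total: 12.

12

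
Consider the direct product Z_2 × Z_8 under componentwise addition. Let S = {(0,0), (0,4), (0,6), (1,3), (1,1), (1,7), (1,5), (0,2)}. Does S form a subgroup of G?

Yes

|S| = 8 divides |G| = 16, consistent with Lagrange.
S contains the identity, every element's inverse is in S, and S is closed under +: it is a subgroup.
In fact S = ⟨(1,5)⟩.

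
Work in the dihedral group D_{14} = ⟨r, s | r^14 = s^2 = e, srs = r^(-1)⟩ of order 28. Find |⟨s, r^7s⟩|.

|⟨s⟩| = 2 and |⟨r^7s⟩| = 2, so |H| is a multiple of lcm(2, 2) = 2 and divides |G| = 28.
Closing under the operation: H = {e, r^7, s, r^7s}, so |H| = 4.

4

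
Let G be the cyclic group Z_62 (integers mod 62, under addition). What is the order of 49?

In Z_62, the order of an element a is n/gcd(a, n).
gcd(49, 62) = 1, so |⟨49⟩| = 62/1 = 62.

62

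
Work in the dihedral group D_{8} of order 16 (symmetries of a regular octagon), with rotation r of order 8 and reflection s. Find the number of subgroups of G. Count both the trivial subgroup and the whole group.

19

|G| = 16, so by Lagrange every subgroup order divides 16. Divisors: 1, 2, 4, 8, 16.
Subgroups by order — order 1: 1; order 2: 9; order 4: 5; order 8: 3; order 16: 1.
Total: 1 + 9 + 5 + 3 + 1 = 19.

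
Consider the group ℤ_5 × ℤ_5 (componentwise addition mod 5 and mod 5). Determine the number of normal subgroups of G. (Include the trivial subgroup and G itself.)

8

G is abelian, so every subgroup is normal.
G has 8 subgroups in total, hence 8 normal subgroups.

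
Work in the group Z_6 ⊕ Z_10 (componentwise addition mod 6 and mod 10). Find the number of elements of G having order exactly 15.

8

An element (a,b) has order lcm(ord(a), ord(b)); count pairs with lcm equal to 15.
Enumerating gives 8 such elements.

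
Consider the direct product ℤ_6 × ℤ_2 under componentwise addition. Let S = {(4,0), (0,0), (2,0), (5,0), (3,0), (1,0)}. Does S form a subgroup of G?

|S| = 6 divides |G| = 12, consistent with Lagrange.
S contains the identity, every element's inverse is in S, and S is closed under +: it is a subgroup.
In fact S = ⟨(5,0)⟩.

Yes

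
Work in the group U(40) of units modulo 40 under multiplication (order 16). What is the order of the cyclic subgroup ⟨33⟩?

Compute successive powers of 33 mod 40: 33, 9, 17, 1; 33^4 ≡ 1 (mod 40).
So |⟨33⟩| = 4.

4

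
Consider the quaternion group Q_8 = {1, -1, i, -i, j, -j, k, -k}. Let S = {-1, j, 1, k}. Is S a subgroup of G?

No

k ∈ S but its inverse -k ∉ S, so S is not a subgroup.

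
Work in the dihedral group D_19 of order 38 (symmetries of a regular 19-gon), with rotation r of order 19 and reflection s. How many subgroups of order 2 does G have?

|G| = 38 and 2 | 38, so subgroups of order 2 are possible by Lagrange.
The subgroups of order 2 are: {e, r^10s}; {e, r^11s}; {e, r^12s}; {e, r^13s}; … (19 in all).
So G has 19 subgroups of order 2.

19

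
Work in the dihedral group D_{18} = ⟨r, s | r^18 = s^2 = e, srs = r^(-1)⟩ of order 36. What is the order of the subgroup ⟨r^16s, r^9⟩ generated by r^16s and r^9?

|⟨r^16s⟩| = 2 and |⟨r^9⟩| = 2, so |H| is a multiple of lcm(2, 2) = 2 and divides |G| = 36.
Closing under the operation: H = {e, r^9, r^7s, r^16s}, so |H| = 4.

4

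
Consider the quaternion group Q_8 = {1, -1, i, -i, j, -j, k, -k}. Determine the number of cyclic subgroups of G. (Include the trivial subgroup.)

Each element a generates a cyclic subgroup ⟨a⟩; distinct elements may generate the same one (a cyclic group of order d has φ(d) generators).
Cyclic subgroups by order — order 1: 1; order 2: 1; order 4: 3.
Total: 5.

5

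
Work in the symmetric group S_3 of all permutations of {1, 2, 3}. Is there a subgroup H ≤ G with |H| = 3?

Yes

3 | 6. A subgroup of order 3 is {e, (1 2 3), (1 3 2)}.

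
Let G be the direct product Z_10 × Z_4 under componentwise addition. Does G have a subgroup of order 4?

Yes

4 | 40. A subgroup of order 4 is {(0,0), (0,1), (0,2), (0,3)}.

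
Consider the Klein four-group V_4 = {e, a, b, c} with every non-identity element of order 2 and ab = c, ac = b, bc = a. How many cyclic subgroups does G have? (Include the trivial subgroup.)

4

A cyclic subgroup of order d is generated by each of its φ(d) elements of order d, so the cyclic subgroups of order d number (#elements of order d)/φ(d).
Cyclic subgroups by order — order 1: 1; order 2: 3.
Total: 4.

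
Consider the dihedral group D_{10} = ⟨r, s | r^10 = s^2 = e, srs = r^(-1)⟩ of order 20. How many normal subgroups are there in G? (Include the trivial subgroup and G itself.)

G has 22 subgroups. Checking conjugation-invariance by order — order 1: 1/1 normal; order 2: 1/11 normal; order 4: 0/5 normal; order 5: 1/1 normal; order 10: 3/3 normal; order 20: 1/1 normal.
Total normal subgroups: 7.

7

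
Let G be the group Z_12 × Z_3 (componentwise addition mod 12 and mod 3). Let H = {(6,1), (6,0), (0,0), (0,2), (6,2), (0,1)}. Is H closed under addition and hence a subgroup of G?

|H| = 6 divides |G| = 36, consistent with Lagrange.
H contains the identity, every element's inverse is in H, and H is closed under +: it is a subgroup.
In fact H = ⟨(6,2)⟩.

Yes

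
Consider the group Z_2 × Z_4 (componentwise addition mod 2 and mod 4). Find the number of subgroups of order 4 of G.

3

|G| = 8 and 4 | 8, so subgroups of order 4 are possible by Lagrange.
The subgroups of order 4 are: {(0,0), (0,1), (0,2), (0,3)}; {(0,0), (0,2), (1,0), (1,2)}; {(0,0), (0,2), (1,1), (1,3)}.
So G has 3 subgroups of order 4.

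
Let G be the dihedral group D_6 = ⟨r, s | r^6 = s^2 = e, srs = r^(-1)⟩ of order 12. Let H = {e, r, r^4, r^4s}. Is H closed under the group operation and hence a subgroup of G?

r ∈ H but its inverse r^5 ∉ H, so H is not a subgroup.

No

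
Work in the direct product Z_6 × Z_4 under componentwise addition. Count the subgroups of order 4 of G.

3

|G| = 24 and 4 | 24, so subgroups of order 4 are possible by Lagrange.
The subgroups of order 4 are: {(0,0), (0,1), (0,2), (0,3)}; {(0,0), (0,2), (3,0), (3,2)}; {(0,0), (0,2), (3,1), (3,3)}.
So G has 3 subgroups of order 4.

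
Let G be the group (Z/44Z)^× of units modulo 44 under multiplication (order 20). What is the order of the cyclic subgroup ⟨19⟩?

10

Compute successive powers of 19 mod 44: 19, 9, 39, 37, 43, 25, 35, 5, …; 19^10 ≡ 1 (mod 44).
So |⟨19⟩| = 10.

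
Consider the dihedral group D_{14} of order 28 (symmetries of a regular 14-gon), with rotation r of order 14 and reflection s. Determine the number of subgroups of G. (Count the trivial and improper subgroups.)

28

|G| = 28, so by Lagrange every subgroup order divides 28. Divisors: 1, 2, 4, 7, 14, 28.
Subgroups by order — order 1: 1; order 2: 15; order 4: 7; order 7: 1; order 14: 3; order 28: 1.
Total: 1 + 15 + 7 + 1 + 3 + 1 = 28.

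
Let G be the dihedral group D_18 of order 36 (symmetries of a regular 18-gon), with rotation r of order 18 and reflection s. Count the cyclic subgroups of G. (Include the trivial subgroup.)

24

Group the elements of G by the cyclic subgroup they generate; each cyclic subgroup of order d accounts for φ(d) elements.
Cyclic subgroups by order — order 1: 1; order 2: 19; order 3: 1; order 6: 1; order 9: 1; order 18: 1.
Total: 24.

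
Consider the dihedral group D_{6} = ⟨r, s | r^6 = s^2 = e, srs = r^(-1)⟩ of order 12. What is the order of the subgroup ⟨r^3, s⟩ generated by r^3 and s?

|⟨r^3⟩| = 2 and |⟨s⟩| = 2, so |H| is a multiple of lcm(2, 2) = 2 and divides |G| = 12.
Closing under the operation: H = {e, r^3, s, r^3s}, so |H| = 4.

4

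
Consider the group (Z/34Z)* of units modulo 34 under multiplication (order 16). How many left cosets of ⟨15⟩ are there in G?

2

|⟨15⟩| = 8 and |G| = 16.
By Lagrange, [G : H] = |G|/|H| = 16/8 = 2.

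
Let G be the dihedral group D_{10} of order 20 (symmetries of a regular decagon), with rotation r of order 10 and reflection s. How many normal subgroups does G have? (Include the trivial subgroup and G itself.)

7

G has 22 subgroups. Checking conjugation-invariance by order — order 1: 1/1 normal; order 2: 1/11 normal; order 4: 0/5 normal; order 5: 1/1 normal; order 10: 3/3 normal; order 20: 1/1 normal.
Total normal subgroups: 7.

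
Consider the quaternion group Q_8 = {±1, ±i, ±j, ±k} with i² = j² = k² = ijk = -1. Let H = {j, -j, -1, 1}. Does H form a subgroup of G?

Yes

|H| = 4 divides |G| = 8, consistent with Lagrange.
H contains the identity, every element's inverse is in H, and H is closed under ·: it is a subgroup.
In fact H = ⟨j⟩.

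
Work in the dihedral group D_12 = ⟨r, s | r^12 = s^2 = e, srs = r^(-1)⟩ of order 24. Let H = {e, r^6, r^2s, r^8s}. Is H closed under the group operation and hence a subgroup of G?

|H| = 4 divides |G| = 24, consistent with Lagrange.
H contains the identity, every element's inverse is in H, and H is closed under ·: it is a subgroup.

Yes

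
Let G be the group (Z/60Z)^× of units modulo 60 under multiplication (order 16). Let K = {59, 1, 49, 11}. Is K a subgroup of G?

|K| = 4 divides |G| = 16, consistent with Lagrange.
K contains the identity, every element's inverse is in K, and K is closed under ·: it is a subgroup.

Yes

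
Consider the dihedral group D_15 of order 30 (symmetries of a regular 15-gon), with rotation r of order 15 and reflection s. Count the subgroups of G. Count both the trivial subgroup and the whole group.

|G| = 30, so by Lagrange every subgroup order divides 30. Divisors: 1, 2, 3, 5, 6, 10, 15, 30.
Subgroups by order — order 1: 1; order 2: 15; order 3: 1; order 5: 1; order 6: 5; order 10: 3; order 15: 1; order 30: 1.
Total: 1 + 15 + 1 + 1 + 5 + 3 + 1 + 1 = 28.

28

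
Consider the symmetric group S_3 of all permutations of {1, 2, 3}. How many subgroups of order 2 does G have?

|G| = 6 and 2 | 6, so subgroups of order 2 are possible by Lagrange.
The subgroups of order 2 are: {e, (1 2)}; {e, (1 3)}; {e, (2 3)}.
So G has 3 subgroups of order 2.

3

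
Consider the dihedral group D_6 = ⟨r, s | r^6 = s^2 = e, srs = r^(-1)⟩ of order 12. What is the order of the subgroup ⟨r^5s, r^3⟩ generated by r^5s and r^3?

|⟨r^5s⟩| = 2 and |⟨r^3⟩| = 2, so |H| is a multiple of lcm(2, 2) = 2 and divides |G| = 12.
Closing under the operation: H = {e, r^3, r^2s, r^5s}, so |H| = 4.

4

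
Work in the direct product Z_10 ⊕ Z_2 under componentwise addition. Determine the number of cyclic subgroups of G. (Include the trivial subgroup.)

Each element a generates a cyclic subgroup ⟨a⟩; distinct elements may generate the same one (a cyclic group of order d has φ(d) generators).
Cyclic subgroups by order — order 1: 1; order 2: 3; order 5: 1; order 10: 3.
Total: 8.

8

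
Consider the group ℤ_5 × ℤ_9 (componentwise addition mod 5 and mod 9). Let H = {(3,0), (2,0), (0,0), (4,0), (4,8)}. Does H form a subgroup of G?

No

(4,0) ∈ H but its inverse (1,0) ∉ H, so H is not a subgroup.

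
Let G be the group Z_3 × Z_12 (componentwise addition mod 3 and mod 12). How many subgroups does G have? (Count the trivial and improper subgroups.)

18

|G| = 36, so by Lagrange every subgroup order divides 36. Divisors: 1, 2, 3, 4, 6, 9, 12, 18, 36.
Subgroups by order — order 1: 1; order 2: 1; order 3: 4; order 4: 1; order 6: 4; order 9: 1; order 12: 4; order 18: 1; order 36: 1.
Total: 1 + 1 + 4 + 1 + 4 + 1 + 4 + 1 + 1 = 18.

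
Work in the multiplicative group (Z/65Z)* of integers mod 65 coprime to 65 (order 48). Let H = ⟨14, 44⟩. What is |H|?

8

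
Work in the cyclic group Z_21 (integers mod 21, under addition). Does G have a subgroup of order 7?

7 | 21. A subgroup of order 7 is {0, 3, 6, 9, 12, 15, 18}.

Yes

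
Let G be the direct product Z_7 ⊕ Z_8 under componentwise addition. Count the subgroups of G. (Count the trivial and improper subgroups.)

|G| = 56, so by Lagrange every subgroup order divides 56. Divisors: 1, 2, 4, 7, 8, 14, 28, 56.
Subgroups by order — order 1: 1; order 2: 1; order 4: 1; order 7: 1; order 8: 1; order 14: 1; order 28: 1; order 56: 1.
Total: 1 + 1 + 1 + 1 + 1 + 1 + 1 + 1 = 8.

8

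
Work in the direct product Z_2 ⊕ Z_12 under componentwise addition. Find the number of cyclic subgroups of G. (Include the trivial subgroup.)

Group the elements of G by the cyclic subgroup they generate; each cyclic subgroup of order d accounts for φ(d) elements.
Cyclic subgroups by order — order 1: 1; order 2: 3; order 3: 1; order 4: 2; order 6: 3; order 12: 2.
Total: 12.

12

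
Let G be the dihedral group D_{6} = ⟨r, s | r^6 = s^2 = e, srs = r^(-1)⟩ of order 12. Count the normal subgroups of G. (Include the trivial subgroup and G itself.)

G has 16 subgroups. Checking conjugation-invariance by order — order 1: 1/1 normal; order 2: 1/7 normal; order 3: 1/1 normal; order 4: 0/3 normal; order 6: 3/3 normal; order 12: 1/1 normal.
Total normal subgroups: 7.

7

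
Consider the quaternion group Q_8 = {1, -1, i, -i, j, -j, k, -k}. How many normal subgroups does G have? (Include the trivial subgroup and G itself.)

6

G has 6 subgroups. Checking conjugation-invariance by order — order 1: 1/1 normal; order 2: 1/1 normal; order 4: 3/3 normal; order 8: 1/1 normal.
Total normal subgroups: 6.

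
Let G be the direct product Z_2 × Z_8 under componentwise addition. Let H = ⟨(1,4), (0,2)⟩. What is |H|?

|⟨(1,4)⟩| = 2 and |⟨(0,2)⟩| = 4, so |H| is a multiple of lcm(2, 4) = 4 and divides |G| = 16.
Closing under the operation: H = {(0,0), (0,2), (0,4), (0,6), (1,0), (1,2), (1,4), (1,6)}, so |H| = 8.

8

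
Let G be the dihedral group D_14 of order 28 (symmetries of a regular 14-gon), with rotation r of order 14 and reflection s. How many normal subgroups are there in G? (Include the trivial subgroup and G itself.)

7

G has 28 subgroups. Checking conjugation-invariance by order — order 1: 1/1 normal; order 2: 1/15 normal; order 4: 0/7 normal; order 7: 1/1 normal; order 14: 3/3 normal; order 28: 1/1 normal.
Total normal subgroups: 7.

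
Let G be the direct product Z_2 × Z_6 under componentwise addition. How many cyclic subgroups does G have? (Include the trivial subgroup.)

A cyclic subgroup of order d is generated by each of its φ(d) elements of order d, so the cyclic subgroups of order d number (#elements of order d)/φ(d).
Cyclic subgroups by order — order 1: 1; order 2: 3; order 3: 1; order 6: 3.
Total: 8.

8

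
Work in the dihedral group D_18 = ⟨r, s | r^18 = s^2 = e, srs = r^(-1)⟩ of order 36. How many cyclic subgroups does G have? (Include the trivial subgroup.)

24

Group the elements of G by the cyclic subgroup they generate; each cyclic subgroup of order d accounts for φ(d) elements.
Cyclic subgroups by order — order 1: 1; order 2: 19; order 3: 1; order 6: 1; order 9: 1; order 18: 1.
Total: 24.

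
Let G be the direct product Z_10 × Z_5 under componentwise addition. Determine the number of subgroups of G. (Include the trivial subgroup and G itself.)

|G| = 50, so by Lagrange every subgroup order divides 50. Divisors: 1, 2, 5, 10, 25, 50.
Subgroups by order — order 1: 1; order 2: 1; order 5: 6; order 10: 6; order 25: 1; order 50: 1.
Total: 1 + 1 + 6 + 6 + 1 + 1 = 16.

16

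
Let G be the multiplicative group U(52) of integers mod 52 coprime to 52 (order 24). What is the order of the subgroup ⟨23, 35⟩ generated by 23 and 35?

|⟨23⟩| = 6 and |⟨35⟩| = 6, so |H| is a multiple of lcm(6, 6) = 6 and divides |G| = 24.
Closing under the operation: H = {1, 3, 9, 17, 23, 25, 27, 29, 35, 43, 49, 51}, so |H| = 12.

12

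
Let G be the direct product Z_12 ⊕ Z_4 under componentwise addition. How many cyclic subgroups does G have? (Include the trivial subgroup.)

20

Each element a generates a cyclic subgroup ⟨a⟩; distinct elements may generate the same one (a cyclic group of order d has φ(d) generators).
Cyclic subgroups by order — order 1: 1; order 2: 3; order 3: 1; order 4: 6; order 6: 3; order 12: 6.
Total: 20.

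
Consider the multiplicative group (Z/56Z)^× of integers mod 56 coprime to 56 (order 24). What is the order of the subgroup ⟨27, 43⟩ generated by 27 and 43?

|⟨27⟩| = 2 and |⟨43⟩| = 2, so |H| is a multiple of lcm(2, 2) = 2 and divides |G| = 24.
Closing under the operation: H = {1, 27, 41, 43}, so |H| = 4.

4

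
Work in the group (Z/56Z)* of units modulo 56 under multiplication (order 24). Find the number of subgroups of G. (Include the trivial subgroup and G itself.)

32

|G| = 24, so by Lagrange every subgroup order divides 24. Divisors: 1, 2, 3, 4, 6, 8, 12, 24.
Subgroups by order — order 1: 1; order 2: 7; order 3: 1; order 4: 7; order 6: 7; order 8: 1; order 12: 7; order 24: 1.
Total: 1 + 7 + 1 + 7 + 7 + 1 + 7 + 1 = 32.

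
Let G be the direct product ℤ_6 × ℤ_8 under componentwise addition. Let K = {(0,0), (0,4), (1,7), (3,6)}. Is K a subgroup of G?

No

(1,7) ∈ K but its inverse (5,1) ∉ K, so K is not a subgroup.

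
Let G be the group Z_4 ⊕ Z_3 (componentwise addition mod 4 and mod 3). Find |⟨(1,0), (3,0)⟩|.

4

|⟨(1,0)⟩| = 4 and |⟨(3,0)⟩| = 4, so |H| is a multiple of lcm(4, 4) = 4 and divides |G| = 12.
Closing under the operation: H = {(0,0), (1,0), (2,0), (3,0)}, so |H| = 4.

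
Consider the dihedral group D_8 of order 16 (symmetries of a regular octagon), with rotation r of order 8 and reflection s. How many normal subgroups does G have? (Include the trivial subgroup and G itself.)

7

G has 19 subgroups. Checking conjugation-invariance by order — order 1: 1/1 normal; order 2: 1/9 normal; order 4: 1/5 normal; order 8: 3/3 normal; order 16: 1/1 normal.
Total normal subgroups: 7.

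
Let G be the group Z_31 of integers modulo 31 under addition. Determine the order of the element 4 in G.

In Z_31, the order of an element a is n/gcd(a, n).
gcd(4, 31) = 1, so |⟨4⟩| = 31/1 = 31.

31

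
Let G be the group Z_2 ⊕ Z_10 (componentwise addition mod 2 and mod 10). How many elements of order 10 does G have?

12

An element (a,b) has order lcm(ord(a), ord(b)); count pairs with lcm equal to 10.
Enumerating gives 12 such elements.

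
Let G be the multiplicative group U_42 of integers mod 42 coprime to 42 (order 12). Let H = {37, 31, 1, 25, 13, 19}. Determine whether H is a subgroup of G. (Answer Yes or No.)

Yes

|H| = 6 divides |G| = 12, consistent with Lagrange.
H contains the identity, every element's inverse is in H, and H is closed under ·: it is a subgroup.
In fact H = ⟨19⟩.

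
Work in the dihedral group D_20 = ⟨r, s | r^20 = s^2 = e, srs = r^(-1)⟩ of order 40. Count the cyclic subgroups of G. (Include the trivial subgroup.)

Each element a generates a cyclic subgroup ⟨a⟩; distinct elements may generate the same one (a cyclic group of order d has φ(d) generators).
Cyclic subgroups by order — order 1: 1; order 2: 21; order 4: 1; order 5: 1; order 10: 1; order 20: 1.
Total: 26.

26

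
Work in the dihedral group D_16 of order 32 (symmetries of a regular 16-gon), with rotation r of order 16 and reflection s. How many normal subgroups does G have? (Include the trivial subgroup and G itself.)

8

G has 36 subgroups. Checking conjugation-invariance by order — order 1: 1/1 normal; order 2: 1/17 normal; order 4: 1/9 normal; order 8: 1/5 normal; order 16: 3/3 normal; order 32: 1/1 normal.
Total normal subgroups: 8.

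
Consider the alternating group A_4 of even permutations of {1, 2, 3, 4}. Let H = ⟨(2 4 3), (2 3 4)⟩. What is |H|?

3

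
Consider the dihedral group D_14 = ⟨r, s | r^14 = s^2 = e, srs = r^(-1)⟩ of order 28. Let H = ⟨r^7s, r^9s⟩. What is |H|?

|⟨r^7s⟩| = 2 and |⟨r^9s⟩| = 2, so |H| is a multiple of lcm(2, 2) = 2 and divides |G| = 28.
Closing under the operation: H = {e, r^2, r^4, r^6, r^8, r^10, r^12, rs, r^3s, r^5s, r^7s, r^9s, r^11s, r^13s}, so |H| = 14.

14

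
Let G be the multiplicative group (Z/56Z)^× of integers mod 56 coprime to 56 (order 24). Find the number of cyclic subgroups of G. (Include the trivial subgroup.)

16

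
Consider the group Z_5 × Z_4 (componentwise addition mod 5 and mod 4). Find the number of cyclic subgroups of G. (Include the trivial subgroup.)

6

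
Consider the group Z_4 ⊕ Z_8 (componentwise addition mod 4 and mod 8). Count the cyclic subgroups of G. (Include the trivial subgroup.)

14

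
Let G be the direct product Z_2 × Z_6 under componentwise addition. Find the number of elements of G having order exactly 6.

6

An element (a,b) has order lcm(ord(a), ord(b)); count pairs with lcm equal to 6.
Enumerating gives 6 such elements.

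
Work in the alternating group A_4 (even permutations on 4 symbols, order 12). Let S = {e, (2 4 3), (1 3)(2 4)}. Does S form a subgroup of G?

No

(2 4 3) ∈ S but its inverse (2 3 4) ∉ S, so S is not a subgroup.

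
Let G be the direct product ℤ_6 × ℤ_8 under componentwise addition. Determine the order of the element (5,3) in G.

24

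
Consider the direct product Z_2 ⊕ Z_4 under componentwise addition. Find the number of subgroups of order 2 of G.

3

|G| = 8 and 2 | 8, so subgroups of order 2 are possible by Lagrange.
The subgroups of order 2 are: {(0,0), (0,2)}; {(0,0), (1,0)}; {(0,0), (1,2)}.
So G has 3 subgroups of order 2.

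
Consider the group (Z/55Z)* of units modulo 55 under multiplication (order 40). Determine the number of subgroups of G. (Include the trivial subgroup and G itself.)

|G| = 40, so by Lagrange every subgroup order divides 40. Divisors: 1, 2, 4, 5, 8, 10, 20, 40.
Subgroups by order — order 1: 1; order 2: 3; order 4: 3; order 5: 1; order 8: 1; order 10: 3; order 20: 3; order 40: 1.
Total: 1 + 3 + 3 + 1 + 1 + 3 + 3 + 1 = 16.

16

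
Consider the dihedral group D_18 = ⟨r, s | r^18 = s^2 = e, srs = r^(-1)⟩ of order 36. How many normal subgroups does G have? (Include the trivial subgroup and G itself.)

9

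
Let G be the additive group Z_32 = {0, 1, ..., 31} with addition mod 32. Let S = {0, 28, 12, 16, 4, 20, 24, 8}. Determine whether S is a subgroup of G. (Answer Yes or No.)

|S| = 8 divides |G| = 32, consistent with Lagrange.
S contains the identity, every element's inverse is in S, and S is closed under +: it is a subgroup.
In fact S = ⟨4⟩.

Yes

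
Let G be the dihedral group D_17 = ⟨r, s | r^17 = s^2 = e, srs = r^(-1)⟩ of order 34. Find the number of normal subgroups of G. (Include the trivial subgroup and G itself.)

3

G has 20 subgroups. Checking conjugation-invariance by order — order 1: 1/1 normal; order 2: 0/17 normal; order 17: 1/1 normal; order 34: 1/1 normal.
Total normal subgroups: 3.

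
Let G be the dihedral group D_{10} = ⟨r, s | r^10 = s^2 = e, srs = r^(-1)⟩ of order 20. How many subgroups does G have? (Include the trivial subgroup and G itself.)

22

|G| = 20, so by Lagrange every subgroup order divides 20. Divisors: 1, 2, 4, 5, 10, 20.
Subgroups by order — order 1: 1; order 2: 11; order 4: 5; order 5: 1; order 10: 3; order 20: 1.
Total: 1 + 11 + 5 + 1 + 3 + 1 = 22.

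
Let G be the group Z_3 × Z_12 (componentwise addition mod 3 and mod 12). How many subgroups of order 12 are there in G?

|G| = 36 and 12 | 36, so subgroups of order 12 are possible by Lagrange.
The subgroups of order 12 are: {(0,0), (0,1), (0,2), (0,3), (0,4), (0,5), (0,6), (0,7), (0,8), (0,9), (0,10), (0,11)}; {(0,0), (0,3), (0,6), (0,9), (1,0), (1,3), (1,6), (1,9), (2,0), (2,3), (2,6), (2,9)}; {(0,0), (0,3), (0,6), (0,9), (1,1), (1,4), (1,7), (1,10), (2,2), (2,5), (2,8), (2,11)}; {(0,0), (0,3), (0,6), (0,9), (1,2), (1,5), (1,8), (1,11), (2,1), (2,4), (2,7), (2,10)}.
So G has 4 subgroups of order 12.

4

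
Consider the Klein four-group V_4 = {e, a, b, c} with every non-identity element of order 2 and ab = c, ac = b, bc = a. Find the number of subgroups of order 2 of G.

3

|G| = 4 and 2 | 4, so subgroups of order 2 are possible by Lagrange.
The subgroups of order 2 are: {e, a}; {e, b}; {e, c}.
So G has 3 subgroups of order 2.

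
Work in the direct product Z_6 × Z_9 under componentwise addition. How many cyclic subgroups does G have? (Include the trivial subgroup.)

Each element a generates a cyclic subgroup ⟨a⟩; distinct elements may generate the same one (a cyclic group of order d has φ(d) generators).
Cyclic subgroups by order — order 1: 1; order 2: 1; order 3: 4; order 6: 4; order 9: 3; order 18: 3.
Total: 16.

16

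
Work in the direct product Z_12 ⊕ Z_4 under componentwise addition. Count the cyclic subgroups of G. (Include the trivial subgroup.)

20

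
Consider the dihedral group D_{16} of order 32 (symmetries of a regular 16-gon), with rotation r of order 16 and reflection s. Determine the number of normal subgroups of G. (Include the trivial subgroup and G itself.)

8

G has 36 subgroups. Checking conjugation-invariance by order — order 1: 1/1 normal; order 2: 1/17 normal; order 4: 1/9 normal; order 8: 1/5 normal; order 16: 3/3 normal; order 32: 1/1 normal.
Total normal subgroups: 8.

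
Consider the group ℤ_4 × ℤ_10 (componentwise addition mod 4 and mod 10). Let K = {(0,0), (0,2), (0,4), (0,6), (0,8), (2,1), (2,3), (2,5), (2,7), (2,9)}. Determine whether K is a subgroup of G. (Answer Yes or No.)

Yes

|K| = 10 divides |G| = 40, consistent with Lagrange.
K contains the identity, every element's inverse is in K, and K is closed under +: it is a subgroup.
In fact K = ⟨(2,1)⟩.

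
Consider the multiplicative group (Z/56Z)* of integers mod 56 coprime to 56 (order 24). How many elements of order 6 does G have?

Enumerating element orders in G gives 14 elements of order 6.

14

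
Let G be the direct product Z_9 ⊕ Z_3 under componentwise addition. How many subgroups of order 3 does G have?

4

|G| = 27 and 3 | 27, so subgroups of order 3 are possible by Lagrange.
The subgroups of order 3 are: {(0,0), (0,1), (0,2)}; {(0,0), (3,0), (6,0)}; {(0,0), (3,1), (6,2)}; {(0,0), (3,2), (6,1)}.
So G has 4 subgroups of order 3.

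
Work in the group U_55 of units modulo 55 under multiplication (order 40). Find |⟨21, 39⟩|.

20

|⟨21⟩| = 2 and |⟨39⟩| = 10, so |H| is a multiple of lcm(2, 10) = 10 and divides |G| = 40.
Closing under the operation: H = {1, 4, 6, 9, 14, 16, 19, 21, 24, 26, 29, 31, 34, 36, 39, 41, 46, 49, 51, 54}, so |H| = 20.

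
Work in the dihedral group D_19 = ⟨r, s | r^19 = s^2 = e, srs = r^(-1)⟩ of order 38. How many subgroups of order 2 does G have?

19

|G| = 38 and 2 | 38, so subgroups of order 2 are possible by Lagrange.
The subgroups of order 2 are: {e, r^10s}; {e, r^11s}; {e, r^12s}; {e, r^13s}; … (19 in all).
So G has 19 subgroups of order 2.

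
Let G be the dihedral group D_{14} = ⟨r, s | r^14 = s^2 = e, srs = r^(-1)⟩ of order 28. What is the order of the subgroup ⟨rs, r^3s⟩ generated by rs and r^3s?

14

|⟨rs⟩| = 2 and |⟨r^3s⟩| = 2, so |H| is a multiple of lcm(2, 2) = 2 and divides |G| = 28.
Closing under the operation: H = {e, r^2, r^4, r^6, r^8, r^10, r^12, rs, r^3s, r^5s, r^7s, r^9s, r^11s, r^13s}, so |H| = 14.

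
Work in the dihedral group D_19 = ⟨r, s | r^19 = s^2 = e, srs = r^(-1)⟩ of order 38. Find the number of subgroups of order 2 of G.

19

|G| = 38 and 2 | 38, so subgroups of order 2 are possible by Lagrange.
The subgroups of order 2 are: {e, r^10s}; {e, r^11s}; {e, r^12s}; {e, r^13s}; … (19 in all).
So G has 19 subgroups of order 2.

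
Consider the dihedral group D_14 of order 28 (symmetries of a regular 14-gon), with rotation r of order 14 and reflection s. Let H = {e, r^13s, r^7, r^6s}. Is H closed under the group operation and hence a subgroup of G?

Yes

|H| = 4 divides |G| = 28, consistent with Lagrange.
H contains the identity, every element's inverse is in H, and H is closed under ·: it is a subgroup.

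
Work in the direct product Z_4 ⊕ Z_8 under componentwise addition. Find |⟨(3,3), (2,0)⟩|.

16

|⟨(3,3)⟩| = 8 and |⟨(2,0)⟩| = 2, so |H| is a multiple of lcm(8, 2) = 8 and divides |G| = 32.
Closing under the operation: H = {(0,0), (0,2), (0,4), (0,6), (1,1), (1,3), (1,5), (1,7), (2,0), (2,2), (2,4), (2,6), (3,1), (3,3), (3,5), (3,7)}, so |H| = 16.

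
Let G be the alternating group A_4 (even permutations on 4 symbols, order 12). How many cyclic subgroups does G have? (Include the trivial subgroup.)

Group the elements of G by the cyclic subgroup they generate; each cyclic subgroup of order d accounts for φ(d) elements.
Cyclic subgroups by order — order 1: 1; order 2: 3; order 3: 4.
Total: 8.

8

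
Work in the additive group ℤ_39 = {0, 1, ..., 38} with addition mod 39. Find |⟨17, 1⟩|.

39

|⟨17⟩| = 39 and |⟨1⟩| = 39, so |H| is a multiple of lcm(39, 39) = 39 and divides |G| = 39.
Closing {17, 1} under the group operation gives all of G, so |H| = 39.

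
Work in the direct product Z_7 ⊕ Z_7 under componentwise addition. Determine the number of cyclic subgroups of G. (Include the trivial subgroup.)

Group the elements of G by the cyclic subgroup they generate; each cyclic subgroup of order d accounts for φ(d) elements.
Cyclic subgroups by order — order 1: 1; order 7: 8.
Total: 9.

9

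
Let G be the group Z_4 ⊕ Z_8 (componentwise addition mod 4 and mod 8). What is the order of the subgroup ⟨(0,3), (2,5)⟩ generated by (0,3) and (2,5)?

16

|⟨(0,3)⟩| = 8 and |⟨(2,5)⟩| = 8, so |H| is a multiple of lcm(8, 8) = 8 and divides |G| = 32.
Closing under the operation: H = {(0,0), (0,1), (0,2), (0,3), (0,4), (0,5), (0,6), (0,7), (2,0), (2,1), (2,2), (2,3), (2,4), (2,5), (2,6), (2,7)}, so |H| = 16.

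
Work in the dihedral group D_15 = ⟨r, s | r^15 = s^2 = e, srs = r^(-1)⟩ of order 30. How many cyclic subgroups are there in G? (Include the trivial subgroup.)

19

Group the elements of G by the cyclic subgroup they generate; each cyclic subgroup of order d accounts for φ(d) elements.
Cyclic subgroups by order — order 1: 1; order 2: 15; order 3: 1; order 5: 1; order 15: 1.
Total: 19.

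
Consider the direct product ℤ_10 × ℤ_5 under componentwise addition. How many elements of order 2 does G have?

1

An element (a,b) has order lcm(ord(a), ord(b)); count pairs with lcm equal to 2.
Enumerating gives 1 such elements.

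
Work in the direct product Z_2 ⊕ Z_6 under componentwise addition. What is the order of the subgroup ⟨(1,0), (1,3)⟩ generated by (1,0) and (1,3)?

|⟨(1,0)⟩| = 2 and |⟨(1,3)⟩| = 2, so |H| is a multiple of lcm(2, 2) = 2 and divides |G| = 12.
Closing under the operation: H = {(0,0), (0,3), (1,0), (1,3)}, so |H| = 4.

4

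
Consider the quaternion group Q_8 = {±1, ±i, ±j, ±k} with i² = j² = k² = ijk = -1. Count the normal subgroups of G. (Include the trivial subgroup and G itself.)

G has 6 subgroups. Checking conjugation-invariance by order — order 1: 1/1 normal; order 2: 1/1 normal; order 4: 3/3 normal; order 8: 1/1 normal.
Total normal subgroups: 6.

6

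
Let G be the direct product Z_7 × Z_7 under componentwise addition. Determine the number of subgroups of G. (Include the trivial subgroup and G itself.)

|G| = 49, so by Lagrange every subgroup order divides 49. Divisors: 1, 7, 49.
Subgroups by order — order 1: 1; order 7: 8; order 49: 1.
Total: 1 + 8 + 1 = 10.

10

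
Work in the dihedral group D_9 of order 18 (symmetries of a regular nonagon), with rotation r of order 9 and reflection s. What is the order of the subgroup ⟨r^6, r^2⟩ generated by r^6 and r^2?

9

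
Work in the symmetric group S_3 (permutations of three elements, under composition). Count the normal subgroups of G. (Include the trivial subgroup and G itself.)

G has 6 subgroups. Checking conjugation-invariance by order — order 1: 1/1 normal; order 2: 0/3 normal; order 3: 1/1 normal; order 6: 1/1 normal.
Total normal subgroups: 3.

3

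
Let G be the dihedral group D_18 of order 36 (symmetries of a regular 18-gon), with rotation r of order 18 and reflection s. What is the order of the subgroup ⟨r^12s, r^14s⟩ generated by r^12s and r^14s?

|⟨r^12s⟩| = 2 and |⟨r^14s⟩| = 2, so |H| is a multiple of lcm(2, 2) = 2 and divides |G| = 36.
Closing under the operation: H = {e, r^2, r^4, r^6, r^8, r^10, r^12, r^14, r^16, s, r^2s, r^4s, r^6s, r^8s, r^10s, r^12s, r^14s, r^16s}, so |H| = 18.

18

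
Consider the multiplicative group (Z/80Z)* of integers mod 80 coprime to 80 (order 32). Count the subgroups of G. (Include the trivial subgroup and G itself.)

|G| = 32, so by Lagrange every subgroup order divides 32. Divisors: 1, 2, 4, 8, 16, 32.
Subgroups by order — order 1: 1; order 2: 7; order 4: 19; order 8: 19; order 16: 7; order 32: 1.
Total: 1 + 7 + 19 + 19 + 7 + 1 = 54.

54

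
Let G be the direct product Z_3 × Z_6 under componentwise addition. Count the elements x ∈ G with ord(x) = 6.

8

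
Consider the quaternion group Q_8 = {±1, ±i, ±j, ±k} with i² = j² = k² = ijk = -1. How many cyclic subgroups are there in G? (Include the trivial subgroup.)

Each element a generates a cyclic subgroup ⟨a⟩; distinct elements may generate the same one (a cyclic group of order d has φ(d) generators).
Cyclic subgroups by order — order 1: 1; order 2: 1; order 4: 3.
Total: 5.

5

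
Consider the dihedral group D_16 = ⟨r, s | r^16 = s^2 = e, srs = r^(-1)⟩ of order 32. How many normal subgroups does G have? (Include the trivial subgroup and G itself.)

8

G has 36 subgroups. Checking conjugation-invariance by order — order 1: 1/1 normal; order 2: 1/17 normal; order 4: 1/9 normal; order 8: 1/5 normal; order 16: 3/3 normal; order 32: 1/1 normal.
Total normal subgroups: 8.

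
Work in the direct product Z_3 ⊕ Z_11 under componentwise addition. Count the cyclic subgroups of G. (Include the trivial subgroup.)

4

A cyclic subgroup of order d is generated by each of its φ(d) elements of order d, so the cyclic subgroups of order d number (#elements of order d)/φ(d).
Cyclic subgroups by order — order 1: 1; order 3: 1; order 11: 1; order 33: 1.
Total: 4.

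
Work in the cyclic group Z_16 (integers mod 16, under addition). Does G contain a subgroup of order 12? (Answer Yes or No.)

12 does not divide |G| = 16, so by Lagrange no subgroup of order 12 exists.

No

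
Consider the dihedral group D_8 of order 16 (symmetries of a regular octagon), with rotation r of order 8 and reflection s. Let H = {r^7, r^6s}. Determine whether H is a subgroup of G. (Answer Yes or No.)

The identity e ∉ H, so H is not a subgroup.

No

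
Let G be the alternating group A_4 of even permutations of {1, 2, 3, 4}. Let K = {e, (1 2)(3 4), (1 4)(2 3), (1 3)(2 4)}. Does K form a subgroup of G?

Yes

|K| = 4 divides |G| = 12, consistent with Lagrange.
K contains the identity, every element's inverse is in K, and K is closed under ∘: it is a subgroup.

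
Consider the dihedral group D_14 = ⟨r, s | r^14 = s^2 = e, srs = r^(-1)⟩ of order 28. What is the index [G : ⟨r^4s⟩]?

|⟨r^4s⟩| = 2 and |G| = 28.
By Lagrange, [G : H] = |G|/|H| = 28/2 = 14.

14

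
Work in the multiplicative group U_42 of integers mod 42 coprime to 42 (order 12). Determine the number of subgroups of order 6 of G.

|G| = 12 and 6 | 12, so subgroups of order 6 are possible by Lagrange.
The subgroups of order 6 are: {1, 11, 23, 25, 29, 37}; {1, 13, 19, 25, 31, 37}; {1, 5, 17, 25, 37, 41}.
So G has 3 subgroups of order 6.

3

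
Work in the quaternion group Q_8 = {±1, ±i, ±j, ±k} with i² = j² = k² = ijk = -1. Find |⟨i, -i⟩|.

4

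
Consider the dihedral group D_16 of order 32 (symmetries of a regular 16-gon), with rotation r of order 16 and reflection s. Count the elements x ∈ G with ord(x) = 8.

4

The elements of order 8 are: r^2, r^6, r^10, r^14.
That's 4.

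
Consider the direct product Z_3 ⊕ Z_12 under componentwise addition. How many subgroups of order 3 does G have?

4

|G| = 36 and 3 | 36, so subgroups of order 3 are possible by Lagrange.
The subgroups of order 3 are: {(0,0), (0,4), (0,8)}; {(0,0), (1,0), (2,0)}; {(0,0), (1,4), (2,8)}; {(0,0), (1,8), (2,4)}.
So G has 4 subgroups of order 3.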